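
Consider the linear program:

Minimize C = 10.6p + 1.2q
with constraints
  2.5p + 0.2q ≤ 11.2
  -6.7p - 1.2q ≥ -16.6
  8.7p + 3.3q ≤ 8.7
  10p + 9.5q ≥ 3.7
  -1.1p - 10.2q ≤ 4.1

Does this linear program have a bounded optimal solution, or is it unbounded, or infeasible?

From the feasible point (3409/2837, -1508/2837), moving in the direction (-3.3, 8.7) keeps every constraint satisfied while C decreases without bound.

unbounded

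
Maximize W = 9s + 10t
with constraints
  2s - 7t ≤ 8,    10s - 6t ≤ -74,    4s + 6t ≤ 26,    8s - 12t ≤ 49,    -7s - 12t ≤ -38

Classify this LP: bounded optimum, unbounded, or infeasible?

bounded optimum

Corner points and W = 9s + 10t:
  (-24/7, 139/21) → W = 106/3
  (-110/27, 449/81) → W = 1520/81
The feasible region has finitely many vertices and no improving ray; the maximum is 106/3 at (-24/7, 139/21).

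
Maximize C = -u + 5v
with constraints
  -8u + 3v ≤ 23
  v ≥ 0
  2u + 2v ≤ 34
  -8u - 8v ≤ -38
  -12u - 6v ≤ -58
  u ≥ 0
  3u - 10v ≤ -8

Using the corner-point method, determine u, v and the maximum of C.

u = 28/11, v = 159/11, maximum C = 767/11

Vertices and C = -u + 5v:
  (28/11, 159/11) → C = 767/11
  (3/7, 185/21) → C = 916/21
  (162/13, 59/13) → C = 133/13
  (266/69, 45/23) → C = 409/69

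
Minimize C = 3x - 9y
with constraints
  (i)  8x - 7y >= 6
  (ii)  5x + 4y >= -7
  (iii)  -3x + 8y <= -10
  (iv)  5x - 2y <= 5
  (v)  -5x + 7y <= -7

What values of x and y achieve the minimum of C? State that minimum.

x = 10/17, y = -35/34, minimum C = 375/34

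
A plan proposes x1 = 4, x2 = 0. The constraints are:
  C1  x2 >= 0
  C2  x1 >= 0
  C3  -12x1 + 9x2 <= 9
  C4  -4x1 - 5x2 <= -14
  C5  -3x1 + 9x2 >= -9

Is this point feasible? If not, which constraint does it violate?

not feasible — violates C5

Constraint C5: -3x1 + 9x2 = -12, which is not ≥ -9. All other constraints are satisfied.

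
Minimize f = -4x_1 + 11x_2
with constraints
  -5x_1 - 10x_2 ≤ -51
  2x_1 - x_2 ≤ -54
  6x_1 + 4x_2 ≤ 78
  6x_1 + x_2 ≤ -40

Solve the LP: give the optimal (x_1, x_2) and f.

Vertices and f = -4x_1 + 11x_2:
  (-489/25, 372/25) → f = 6048/25
  (-47/4, 61/2) → f = 765/2
  (-119/9, 118/3) → f = 4370/9
The feasible region is unbounded (it extends along (-2, 3), (-2, 1)), but f strictly increases along every unbounded feasible direction, so there is no improving ray and the minimum is attained at a vertex.

The optimum lies where -5x_1 - 10x_2 = -51 and 2x_1 - x_2 = -54.
Solving simultaneously gives x_1 = -489/25, x_2 = 372/25.

x_1 = -489/25, x_2 = 372/25, minimum f = 6048/25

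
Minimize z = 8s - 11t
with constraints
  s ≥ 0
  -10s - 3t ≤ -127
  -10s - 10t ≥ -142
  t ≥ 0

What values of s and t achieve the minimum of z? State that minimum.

Corner points and z = 8s - 11t:
  (422/35, 15/7) → z = 2551/35
  (127/10, 0) → z = 508/5
  (71/5, 0) → z = 568/5

At the optimal vertex, -10s - 3t = -127 and -10s - 10t = -142.
Solving simultaneously gives s = 422/35, t = 15/7.

s = 422/35, t = 15/7, minimum z = 2551/35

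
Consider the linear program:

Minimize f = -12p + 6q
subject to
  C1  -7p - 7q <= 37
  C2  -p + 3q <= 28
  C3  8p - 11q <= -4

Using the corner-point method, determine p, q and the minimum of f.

Extreme points and f = -12p + 6q:
  (-307/28, 159/28) → f = 2319/14
  (-435/133, -268/133) → f = 516/19
  (296/13, 220/13) → f = -2232/13

p = 296/13, q = 220/13, minimum f = -2232/13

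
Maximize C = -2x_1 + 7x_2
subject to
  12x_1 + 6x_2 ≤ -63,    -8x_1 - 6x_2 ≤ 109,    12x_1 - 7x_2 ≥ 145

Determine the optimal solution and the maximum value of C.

x_1 = 11/4, x_2 = -16, maximum C = -235/2

Vertices and C = -2x_1 + 7x_2:
  (23/2, -67/2) → C = -515/2
  (11/4, -16) → C = -235/2
  (107/128, -617/32) → C = -8745/64

The binding constraints are 12x_1 + 6x_2 = -63 and 12x_1 - 7x_2 = 145.
Solving simultaneously gives x_1 = 11/4, x_2 = -16.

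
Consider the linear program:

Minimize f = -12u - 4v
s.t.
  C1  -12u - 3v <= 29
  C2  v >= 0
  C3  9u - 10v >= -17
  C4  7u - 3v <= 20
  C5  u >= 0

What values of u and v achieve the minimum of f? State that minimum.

u = 251/43, v = 299/43, minimum f = -4208/43

Extreme points and f = -12u - 4v:
  (20/7, 0) → f = -240/7
  (0, 0) → f = 0
  (251/43, 299/43) → f = -4208/43
  (0, 17/10) → f = -34/5

At the optimal vertex, 9u - 10v = -17 and 7u - 3v = 20.
Solving simultaneously gives u = 251/43, v = 299/43.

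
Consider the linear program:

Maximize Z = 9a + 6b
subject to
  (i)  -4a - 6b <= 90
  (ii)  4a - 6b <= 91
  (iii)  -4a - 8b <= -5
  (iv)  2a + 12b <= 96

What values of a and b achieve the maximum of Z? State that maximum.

The optimum lies where 4a - 6b = 91 and 2a + 12b = 96.
Solving simultaneously gives a = 139/5, b = 101/30.

a = 139/5, b = 101/30, maximum Z = 1352/5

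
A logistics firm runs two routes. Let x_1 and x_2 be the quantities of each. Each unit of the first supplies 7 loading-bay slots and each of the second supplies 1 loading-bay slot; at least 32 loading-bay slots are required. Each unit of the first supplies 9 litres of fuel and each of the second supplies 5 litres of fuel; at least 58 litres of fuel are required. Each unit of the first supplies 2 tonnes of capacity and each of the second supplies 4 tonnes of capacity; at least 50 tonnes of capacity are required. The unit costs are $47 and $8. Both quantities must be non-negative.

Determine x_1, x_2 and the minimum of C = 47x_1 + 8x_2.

x_1 = 3, x_2 = 11, minimum C = 229

Feasible corners and C = 47x_1 + 8x_2:
  (0, 32) → C = 256
  (25, 0) → C = 1175
  (3, 11) → C = 229
The feasible region is unbounded (it extends along (0, 1), (1, 0)), but C strictly increases along every unbounded feasible direction, so there is no improving ray and the minimum is attained at a vertex.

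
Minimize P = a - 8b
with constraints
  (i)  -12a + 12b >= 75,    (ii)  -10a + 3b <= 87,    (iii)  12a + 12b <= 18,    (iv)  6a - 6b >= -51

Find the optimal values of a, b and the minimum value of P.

a = -7/2, b = 5, minimum P = -87/2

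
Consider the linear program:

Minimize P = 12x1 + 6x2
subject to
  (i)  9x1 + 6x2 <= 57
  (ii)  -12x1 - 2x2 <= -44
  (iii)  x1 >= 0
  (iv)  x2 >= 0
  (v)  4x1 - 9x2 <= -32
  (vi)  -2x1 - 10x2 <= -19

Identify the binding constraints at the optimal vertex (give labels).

Vertices and P = 12x1 + 6x2:
  (25/9, 16/3) → P = 196/3
  (107/35, 172/35) → P = 2316/35
  (83/29, 140/29) → P = 1836/29

The minimum is at (83/29, 140/29). Substituting into each constraint, equality holds for (ii) and (v); the remaining constraints have slack.

(ii) and (v)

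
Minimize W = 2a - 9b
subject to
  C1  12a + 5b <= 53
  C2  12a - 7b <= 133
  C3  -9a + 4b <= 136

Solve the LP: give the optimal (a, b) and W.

a = -156/31, b = 703/31, minimum W = -6639/31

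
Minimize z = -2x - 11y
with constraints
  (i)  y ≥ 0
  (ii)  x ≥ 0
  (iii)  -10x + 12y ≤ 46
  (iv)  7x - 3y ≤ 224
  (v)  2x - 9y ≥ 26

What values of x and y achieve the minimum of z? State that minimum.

Extreme points and z = -2x - 11y:
  (32, 0) → z = -64
  (13, 0) → z = -26
  (34, 14/3) → z = -358/3

At the optimal vertex, 7x - 3y = 224 and 2x - 9y = 26.
Solving simultaneously gives x = 34, y = 14/3.

x = 34, y = 14/3, minimum z = -358/3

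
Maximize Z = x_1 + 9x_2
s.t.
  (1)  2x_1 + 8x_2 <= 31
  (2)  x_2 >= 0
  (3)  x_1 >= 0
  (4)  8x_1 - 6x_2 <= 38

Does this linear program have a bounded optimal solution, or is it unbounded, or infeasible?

bounded optimum

Extreme points and Z = x_1 + 9x_2:
  (0, 31/8) → Z = 279/8
  (245/38, 43/19) → Z = 1019/38
  (0, 0) → Z = 0
  (19/4, 0) → Z = 19/4
The feasible region has finitely many vertices and no improving ray; the maximum is 279/8 at (0, 31/8).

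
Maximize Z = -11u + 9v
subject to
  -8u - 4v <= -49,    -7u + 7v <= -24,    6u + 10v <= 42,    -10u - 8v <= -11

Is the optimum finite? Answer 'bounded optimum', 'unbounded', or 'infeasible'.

Feasible corners and Z = -11u + 9v:
  (23/4, 3/4) → Z = -113/2
  (29/2, -67/4) → Z = -1241/4
The feasible region has finitely many vertices and no improving ray; the maximum is -113/2 at (23/4, 3/4).

bounded optimum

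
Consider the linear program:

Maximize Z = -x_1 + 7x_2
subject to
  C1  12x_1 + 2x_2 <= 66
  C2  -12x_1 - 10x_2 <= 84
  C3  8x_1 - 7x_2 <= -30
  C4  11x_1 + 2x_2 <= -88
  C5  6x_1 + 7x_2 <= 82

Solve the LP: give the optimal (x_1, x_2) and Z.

Feasible corners and Z = -x_1 + 7x_2:
  (-356/43, 66/43) → Z = 818/43
  (-176/3, 62) → Z = 1478/3
  (-12, 22) → Z = 166

x_1 = -176/3, x_2 = 62, maximum Z = 1478/3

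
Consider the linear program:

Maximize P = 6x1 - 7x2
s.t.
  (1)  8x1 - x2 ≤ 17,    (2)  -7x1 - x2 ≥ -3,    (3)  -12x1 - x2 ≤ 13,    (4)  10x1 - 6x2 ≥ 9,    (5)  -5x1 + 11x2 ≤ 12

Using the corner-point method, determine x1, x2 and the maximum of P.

The binding constraints are 8x1 - x2 = 17 and -12x1 - x2 = 13.
Solving simultaneously gives x1 = 1/5, x2 = -77/5.

x1 = 1/5, x2 = -77/5, maximum P = 109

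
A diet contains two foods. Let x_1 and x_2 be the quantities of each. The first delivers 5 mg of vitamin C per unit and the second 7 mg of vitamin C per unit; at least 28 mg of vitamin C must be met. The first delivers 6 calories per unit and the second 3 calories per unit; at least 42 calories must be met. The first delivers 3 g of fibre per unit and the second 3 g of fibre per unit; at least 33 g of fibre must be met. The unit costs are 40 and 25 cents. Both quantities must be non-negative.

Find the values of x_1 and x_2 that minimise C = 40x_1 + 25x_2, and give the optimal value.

Vertices and C = 40x_1 + 25x_2:
  (0, 14) → C = 350
  (11, 0) → C = 440
  (3, 8) → C = 320
The feasible region is unbounded (it extends along (0, 1), (1, 0)), but C strictly increases along every unbounded feasible direction, so there is no improving ray and the minimum is attained at a vertex.

The optimum lies where 6x_1 + 3x_2 = 42 and 3x_1 + 3x_2 = 33.
Solving simultaneously gives x_1 = 3, x_2 = 8.

x_1 = 3, x_2 = 8, minimum C = 320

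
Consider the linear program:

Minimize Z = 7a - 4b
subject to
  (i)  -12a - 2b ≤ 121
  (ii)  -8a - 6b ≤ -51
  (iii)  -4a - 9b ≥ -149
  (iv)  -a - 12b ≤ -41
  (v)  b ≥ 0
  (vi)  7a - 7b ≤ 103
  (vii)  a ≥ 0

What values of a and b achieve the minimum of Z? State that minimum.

Corner points and Z = 7a - 4b:
  (61/15, 277/90) → Z = 727/45
  (0, 17/2) → Z = -34
  (1970/91, 631/91) → Z = 11266/91
  (0, 149/9) → Z = -596/9
  (1523/91, 184/91) → Z = 9925/91

At the optimal vertex, -4a - 9b = -149 and a = 0.
Solving simultaneously gives a = 0, b = 149/9.

a = 0, b = 149/9, minimum Z = -596/9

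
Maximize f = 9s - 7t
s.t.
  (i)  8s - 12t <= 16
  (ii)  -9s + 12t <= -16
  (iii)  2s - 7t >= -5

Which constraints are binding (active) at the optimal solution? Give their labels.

(i) and (iii)

Extreme points and f = 9s - 7t:
  (0, -4/3) → f = 28/3
  (43/8, 9/4) → f = 261/8
  (172/39, 77/39) → f = 1009/39

The maximum is at (43/8, 9/4). Substituting into each constraint, equality holds for (i) and (iii); the remaining constraints have slack.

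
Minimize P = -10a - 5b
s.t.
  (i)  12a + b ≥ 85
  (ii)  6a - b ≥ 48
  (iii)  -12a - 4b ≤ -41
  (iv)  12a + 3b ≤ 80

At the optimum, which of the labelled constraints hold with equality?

(ii) and (iv)

Feasible corners and P = -10a - 5b:
  (133/18, -11/3) → P = -500/9
  (299/36, -44/3) → P = -175/18
  (112/15, -16/5) → P = -176/3
  (197/12, -39) → P = 185/6

The minimum is at (112/15, -16/5). Substituting into each constraint, equality holds for (ii) and (iv); the remaining constraints have slack.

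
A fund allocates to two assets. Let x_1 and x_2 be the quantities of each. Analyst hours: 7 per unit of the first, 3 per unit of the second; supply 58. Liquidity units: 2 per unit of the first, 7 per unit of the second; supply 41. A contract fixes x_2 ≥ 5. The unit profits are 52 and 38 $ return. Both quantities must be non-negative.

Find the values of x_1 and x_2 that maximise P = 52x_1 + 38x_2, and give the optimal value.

x_1 = 3, x_2 = 5, maximum P = 346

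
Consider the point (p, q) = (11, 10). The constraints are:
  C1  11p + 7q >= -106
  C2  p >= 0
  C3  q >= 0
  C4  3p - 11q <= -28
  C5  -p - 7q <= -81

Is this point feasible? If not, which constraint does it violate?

feasible

C1: 191 ≥ -106 ✓
C2: 11 ≥ 0 ✓
C3: 10 ≥ 0 ✓
C4: -77 ≤ -28 ✓
C5: -81 ≤ -81 ✓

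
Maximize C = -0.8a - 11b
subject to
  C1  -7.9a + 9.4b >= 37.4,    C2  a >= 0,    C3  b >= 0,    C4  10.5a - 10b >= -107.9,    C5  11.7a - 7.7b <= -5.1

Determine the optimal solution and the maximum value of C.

Vertices and C = -0.8a - 11b:
  (0, 187/47) → C = -2057/47
  (24004/4915, 39729/4915) → C = -2281111/24575
  (0, 1079/100) → C = -11869/100
  (77983/3615, 40296/1205) → C = -6960772/18075

The optimum lies where -7.9a + 9.4b = 37.4 and a = 0.
Solving simultaneously gives a = 0, b = 187/47.

a = 0, b = 187/47, maximum C = -2057/47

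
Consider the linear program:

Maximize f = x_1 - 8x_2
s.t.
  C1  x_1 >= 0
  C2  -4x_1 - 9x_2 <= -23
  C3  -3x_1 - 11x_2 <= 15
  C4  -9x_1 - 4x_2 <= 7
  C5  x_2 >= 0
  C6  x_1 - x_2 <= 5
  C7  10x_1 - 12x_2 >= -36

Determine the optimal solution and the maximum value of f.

x_1 = 68/13, x_2 = 3/13, maximum f = 44/13

Feasible corners and f = x_1 - 8x_2:
  (0, 23/9) → f = -184/9
  (0, 3) → f = -24
  (68/13, 3/13) → f = 44/13
  (48, 43) → f = -296

The optimum lies where -4x_1 - 9x_2 = -23 and x_1 - x_2 = 5.
Solving simultaneously gives x_1 = 68/13, x_2 = 3/13.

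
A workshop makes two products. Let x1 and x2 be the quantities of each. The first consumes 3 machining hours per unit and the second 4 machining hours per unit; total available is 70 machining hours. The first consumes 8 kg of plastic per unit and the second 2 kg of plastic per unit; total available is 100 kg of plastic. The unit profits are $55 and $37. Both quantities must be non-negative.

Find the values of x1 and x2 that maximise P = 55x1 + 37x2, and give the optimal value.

x1 = 10, x2 = 10, maximum P = 920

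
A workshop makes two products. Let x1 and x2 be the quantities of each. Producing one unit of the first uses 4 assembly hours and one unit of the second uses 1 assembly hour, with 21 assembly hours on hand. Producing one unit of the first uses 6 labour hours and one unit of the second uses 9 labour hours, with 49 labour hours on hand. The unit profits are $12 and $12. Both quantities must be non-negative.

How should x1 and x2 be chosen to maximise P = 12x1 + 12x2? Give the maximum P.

Extreme points and P = 12x1 + 12x2:
  (0, 0) → P = 0
  (0, 49/9) → P = 196/3
  (21/4, 0) → P = 63
  (14/3, 7/3) → P = 84

At the optimal vertex, 4x1 + x2 = 21 and 6x1 + 9x2 = 49.
Solving simultaneously gives x1 = 14/3, x2 = 7/3.

x1 = 14/3, x2 = 7/3, maximum P = 84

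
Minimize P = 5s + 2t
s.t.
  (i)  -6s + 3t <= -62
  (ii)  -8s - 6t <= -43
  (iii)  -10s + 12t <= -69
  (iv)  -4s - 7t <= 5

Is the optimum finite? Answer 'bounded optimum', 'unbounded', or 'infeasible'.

Corner points and P = 5s + 2t:
  (167/20, -119/30) → P = 2029/60
  (179/14, 103/21) → P = 3097/42
  (331/32, -53/8) → P = 1231/32
The feasible region has finitely many vertices and no improving ray; the minimum is 2029/60 at (167/20, -119/30).

bounded optimum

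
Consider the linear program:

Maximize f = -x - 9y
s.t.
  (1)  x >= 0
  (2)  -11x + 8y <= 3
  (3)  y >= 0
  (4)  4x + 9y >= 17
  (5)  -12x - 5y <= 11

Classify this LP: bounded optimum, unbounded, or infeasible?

Vertices and f = -x - 9y:
  (109/131, 199/131) → f = -1900/131
  (17/4, 0) → f = -17/4
The feasible region has finitely many vertices and no improving ray; the maximum is -17/4 at (17/4, 0).

bounded optimum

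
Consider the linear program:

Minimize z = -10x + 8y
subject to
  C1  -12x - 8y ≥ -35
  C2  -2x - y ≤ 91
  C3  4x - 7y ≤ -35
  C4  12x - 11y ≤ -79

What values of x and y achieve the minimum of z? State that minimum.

x = -13/12, y = 6, minimum z = 353/6

Feasible corners and z = -10x + 8y:
  (-763/4, 581/2) → z = 8463/2
  (-13/12, 6) → z = 353/6
  (-112/3, -49/3) → z = 728/3
  (-21/5, 13/5) → z = 314/5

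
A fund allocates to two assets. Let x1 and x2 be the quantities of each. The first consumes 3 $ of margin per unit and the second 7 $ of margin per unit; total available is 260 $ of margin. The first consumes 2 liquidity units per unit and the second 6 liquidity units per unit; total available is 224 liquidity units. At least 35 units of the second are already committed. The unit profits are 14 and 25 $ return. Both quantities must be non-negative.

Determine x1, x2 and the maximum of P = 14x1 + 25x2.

Extreme points and P = 14x1 + 25x2:
  (0, 260/7) → P = 6500/7
  (0, 35) → P = 875
  (5, 35) → P = 945

x1 = 5, x2 = 35, maximum P = 945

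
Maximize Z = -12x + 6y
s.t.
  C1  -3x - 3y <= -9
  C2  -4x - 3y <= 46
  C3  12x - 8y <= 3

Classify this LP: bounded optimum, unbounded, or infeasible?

unbounded

From the feasible point (-55, 58), moving in the direction (-3, 4) keeps every constraint satisfied while Z increases without bound.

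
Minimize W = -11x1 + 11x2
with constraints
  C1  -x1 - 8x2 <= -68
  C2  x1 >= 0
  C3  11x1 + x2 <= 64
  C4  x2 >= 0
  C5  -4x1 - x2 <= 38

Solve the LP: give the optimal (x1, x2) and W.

Vertices and W = -11x1 + 11x2:
  (0, 17/2) → W = 187/2
  (148/29, 228/29) → W = 880/29
  (0, 64) → W = 704

x1 = 148/29, x2 = 228/29, minimum W = 880/29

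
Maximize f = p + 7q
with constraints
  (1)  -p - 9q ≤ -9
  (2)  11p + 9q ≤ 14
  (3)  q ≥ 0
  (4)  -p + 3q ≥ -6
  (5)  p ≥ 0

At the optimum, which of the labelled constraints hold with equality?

(2) and (5)

Vertices and f = p + 7q:
  (1/2, 17/18) → f = 64/9
  (0, 1) → f = 7
  (0, 14/9) → f = 98/9

The maximum is at (0, 14/9). Substituting into each constraint, equality holds for (2) and (5); the remaining constraints have slack.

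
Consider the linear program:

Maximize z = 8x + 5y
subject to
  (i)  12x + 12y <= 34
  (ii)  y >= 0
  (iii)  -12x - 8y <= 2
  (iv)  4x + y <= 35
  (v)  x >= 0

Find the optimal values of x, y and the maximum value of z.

Extreme points and z = 8x + 5y:
  (17/6, 0) → z = 68/3
  (0, 17/6) → z = 85/6
  (0, 0) → z = 0

The binding constraints are 12x + 12y = 34 and y = 0.
Solving simultaneously gives x = 17/6, y = 0.

x = 17/6, y = 0, maximum z = 68/3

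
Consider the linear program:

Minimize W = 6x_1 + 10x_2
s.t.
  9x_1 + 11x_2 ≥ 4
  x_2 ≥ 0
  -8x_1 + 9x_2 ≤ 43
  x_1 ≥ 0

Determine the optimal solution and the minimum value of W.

x_1 = 4/9, x_2 = 0, minimum W = 8/3

Extreme points and W = 6x_1 + 10x_2:
  (4/9, 0) → W = 8/3
  (0, 4/11) → W = 40/11
  (0, 43/9) → W = 430/9
The feasible region is unbounded (it extends along (9, 8), (1, 0)), but W strictly increases along every unbounded feasible direction, so there is no improving ray and the minimum is attained at a vertex.

The optimum lies where 9x_1 + 11x_2 = 4 and x_2 = 0.
Solving simultaneously gives x_1 = 4/9, x_2 = 0.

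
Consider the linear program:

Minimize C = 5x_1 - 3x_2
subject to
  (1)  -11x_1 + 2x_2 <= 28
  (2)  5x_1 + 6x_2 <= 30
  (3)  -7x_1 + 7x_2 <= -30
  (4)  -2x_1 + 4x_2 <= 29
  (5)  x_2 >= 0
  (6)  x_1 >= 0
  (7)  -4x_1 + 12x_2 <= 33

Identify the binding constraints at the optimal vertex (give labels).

(3) and (5)

Corner points and C = 5x_1 - 3x_2:
  (390/77, 60/77) → C = 1770/77
  (6, 0) → C = 30
  (30/7, 0) → C = 150/7

The minimum is at (30/7, 0). Substituting into each constraint, equality holds for (3) and (5); the remaining constraints have slack.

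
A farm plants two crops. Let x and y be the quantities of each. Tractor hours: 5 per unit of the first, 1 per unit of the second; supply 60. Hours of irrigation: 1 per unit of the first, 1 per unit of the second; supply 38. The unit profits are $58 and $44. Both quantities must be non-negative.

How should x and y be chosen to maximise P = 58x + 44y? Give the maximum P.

Vertices and P = 58x + 44y:
  (0, 0) → P = 0
  (0, 38) → P = 1672
  (12, 0) → P = 696
  (11/2, 65/2) → P = 1749

At the optimal vertex, 5x + y = 60 and x + y = 38.
Solving simultaneously gives x = 11/2, y = 65/2.

x = 11/2, y = 65/2, maximum P = 1749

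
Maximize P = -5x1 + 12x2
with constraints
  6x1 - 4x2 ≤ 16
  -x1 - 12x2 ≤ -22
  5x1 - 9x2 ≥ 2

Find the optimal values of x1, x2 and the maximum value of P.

Vertices and P = -5x1 + 12x2:
  (70/19, 29/19) → P = -2/19
  (4, 2) → P = 4
  (74/23, 36/23) → P = 62/23

At the optimal vertex, 6x1 - 4x2 = 16 and 5x1 - 9x2 = 2.
Solving simultaneously gives x1 = 4, x2 = 2.

x1 = 4, x2 = 2, maximum P = 4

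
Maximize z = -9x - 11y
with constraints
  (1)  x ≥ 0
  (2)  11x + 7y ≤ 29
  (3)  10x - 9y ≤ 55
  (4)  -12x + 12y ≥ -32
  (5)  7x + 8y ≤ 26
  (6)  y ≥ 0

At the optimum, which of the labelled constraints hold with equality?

(1) and (6)

Feasible corners and z = -9x - 11y:
  (0, 13/4) → z = -143/4
  (0, 0) → z = 0
  (50/39, 83/39) → z = -1363/39
  (29/11, 0) → z = -261/11

The maximum is at (0, 0). Substituting into each constraint, equality holds for (1) and (6); the remaining constraints have slack.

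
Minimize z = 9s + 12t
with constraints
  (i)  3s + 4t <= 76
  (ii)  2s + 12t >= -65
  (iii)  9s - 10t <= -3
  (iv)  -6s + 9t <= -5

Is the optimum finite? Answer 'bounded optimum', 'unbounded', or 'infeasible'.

Vertices and z = 9s + 12t:
  (-343/64, -579/128) → z = -6561/64
  (-35/6, -40/9) → z = -635/6
  (-11/3, -3) → z = -69
The feasible region has finitely many vertices and no improving ray; the minimum is -635/6 at (-35/6, -40/9).

bounded optimum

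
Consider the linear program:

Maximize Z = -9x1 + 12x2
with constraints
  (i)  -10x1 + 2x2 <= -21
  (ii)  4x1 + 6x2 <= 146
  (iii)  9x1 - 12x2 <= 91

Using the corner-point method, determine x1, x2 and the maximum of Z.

Feasible corners and Z = -9x1 + 12x2:
  (209/34, 344/17) → Z = 375/2
  (35/51, -721/102) → Z = -91
  (383/17, 475/51) → Z = -91

x1 = 209/34, x2 = 344/17, maximum Z = 375/2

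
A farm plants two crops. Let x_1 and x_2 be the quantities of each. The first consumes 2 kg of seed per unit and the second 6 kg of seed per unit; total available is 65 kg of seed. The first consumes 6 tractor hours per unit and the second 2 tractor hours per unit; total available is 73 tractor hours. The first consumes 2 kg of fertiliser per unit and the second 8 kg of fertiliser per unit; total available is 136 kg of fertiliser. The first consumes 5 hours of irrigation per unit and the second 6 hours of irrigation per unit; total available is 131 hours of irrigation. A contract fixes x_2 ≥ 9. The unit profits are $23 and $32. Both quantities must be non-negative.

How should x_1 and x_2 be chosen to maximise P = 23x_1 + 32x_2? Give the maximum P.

x_1 = 11/2, x_2 = 9, maximum P = 829/2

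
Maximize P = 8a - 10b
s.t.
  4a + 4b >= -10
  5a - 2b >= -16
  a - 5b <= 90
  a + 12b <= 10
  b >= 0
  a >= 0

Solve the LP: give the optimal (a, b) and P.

a = 10, b = 0, maximum P = 80

Vertices and P = 8a - 10b:
  (10, 0) → P = 80
  (0, 5/6) → P = -25/3
  (0, 0) → P = 0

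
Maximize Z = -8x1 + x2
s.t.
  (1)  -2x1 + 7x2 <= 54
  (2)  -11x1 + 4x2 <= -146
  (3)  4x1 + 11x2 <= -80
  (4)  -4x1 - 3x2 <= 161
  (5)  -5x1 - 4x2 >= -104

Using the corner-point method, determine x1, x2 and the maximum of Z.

Feasible corners and Z = -8x1 + x2:
  (1286/137, -1464/137) → Z = -11752/137
  (-206/49, -2355/49) → Z = -101/7
  (488/13, -272/13) → Z = -4176/13
The feasible region is unbounded (it extends along (4, -5), (3, -4)), but Z strictly decreases along every unbounded feasible direction, so there is no improving ray and the maximum is attained at a vertex.

The optimum lies where -11x1 + 4x2 = -146 and -4x1 - 3x2 = 161.
Solving simultaneously gives x1 = -206/49, x2 = -2355/49.

x1 = -206/49, x2 = -2355/49, maximum Z = -101/7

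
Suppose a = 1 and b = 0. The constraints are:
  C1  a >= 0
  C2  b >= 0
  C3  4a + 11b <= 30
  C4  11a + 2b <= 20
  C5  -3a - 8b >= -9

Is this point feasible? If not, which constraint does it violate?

C1: 1 ≥ 0 ✓
C2: 0 ≥ 0 ✓
C3: 4 ≤ 30 ✓
C4: 11 ≤ 20 ✓
C5: -3 ≥ -9 ✓

feasible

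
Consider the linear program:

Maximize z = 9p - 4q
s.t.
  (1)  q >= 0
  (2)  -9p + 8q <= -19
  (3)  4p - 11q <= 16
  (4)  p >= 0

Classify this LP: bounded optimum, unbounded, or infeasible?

unbounded

From the feasible point (19/9, 0), moving in the direction (8, 9) keeps every constraint satisfied while z increases without bound.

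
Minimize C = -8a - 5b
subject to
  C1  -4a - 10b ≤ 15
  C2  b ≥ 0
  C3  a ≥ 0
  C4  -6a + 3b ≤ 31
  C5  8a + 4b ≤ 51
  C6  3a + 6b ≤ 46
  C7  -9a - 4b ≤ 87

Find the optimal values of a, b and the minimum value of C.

a = 61/18, b = 215/36, minimum C = -2051/36

Extreme points and C = -8a - 5b:
  (0, 0) → C = 0
  (51/8, 0) → C = -51
  (0, 23/3) → C = -115/3
  (61/18, 215/36) → C = -2051/36

The binding constraints are 8a + 4b = 51 and 3a + 6b = 46.
Solving simultaneously gives a = 61/18, b = 215/36.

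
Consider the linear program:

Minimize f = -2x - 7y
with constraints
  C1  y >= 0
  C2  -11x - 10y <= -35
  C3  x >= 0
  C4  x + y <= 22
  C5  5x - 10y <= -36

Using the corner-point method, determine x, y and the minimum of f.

x = 0, y = 22, minimum f = -154

Vertices and f = -2x - 7y:
  (0, 22) → f = -154
  (0, 18/5) → f = -126/5
  (184/15, 146/15) → f = -278/3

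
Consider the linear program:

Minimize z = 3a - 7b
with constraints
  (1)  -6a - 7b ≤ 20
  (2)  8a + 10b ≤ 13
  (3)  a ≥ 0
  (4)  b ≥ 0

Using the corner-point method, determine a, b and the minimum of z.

a = 0, b = 13/10, minimum z = -91/10

Extreme points and z = 3a - 7b:
  (0, 13/10) → z = -91/10
  (13/8, 0) → z = 39/8
  (0, 0) → z = 0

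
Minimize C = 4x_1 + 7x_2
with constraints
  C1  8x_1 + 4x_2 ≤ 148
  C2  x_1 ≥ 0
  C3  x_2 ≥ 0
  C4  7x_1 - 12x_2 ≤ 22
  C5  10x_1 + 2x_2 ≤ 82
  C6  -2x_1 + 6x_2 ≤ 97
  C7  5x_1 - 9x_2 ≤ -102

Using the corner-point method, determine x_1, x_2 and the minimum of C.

x_1 = 0, x_2 = 34/3, minimum C = 238/3

Feasible corners and C = 4x_1 + 7x_2:
  (0, 97/6) → C = 679/6
  (0, 34/3) → C = 238/3
  (149/32, 567/32) → C = 4565/32
  (267/50, 143/10) → C = 6073/50

The binding constraints are x_1 = 0 and 5x_1 - 9x_2 = -102.
Solving simultaneously gives x_1 = 0, x_2 = 34/3.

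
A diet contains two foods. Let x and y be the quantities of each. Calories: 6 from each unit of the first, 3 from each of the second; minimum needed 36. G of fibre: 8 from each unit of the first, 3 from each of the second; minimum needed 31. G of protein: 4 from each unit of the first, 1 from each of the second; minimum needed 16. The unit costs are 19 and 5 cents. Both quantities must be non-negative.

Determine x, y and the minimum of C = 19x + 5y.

Corner points and C = 19x + 5y:
  (0, 16) → C = 80
  (6, 0) → C = 114
  (2, 8) → C = 78
The feasible region is unbounded (it extends along (0, 1), (1, 0)), but C strictly increases along every unbounded feasible direction, so there is no improving ray and the minimum is attained at a vertex.

The optimum lies where 6x + 3y = 36 and 4x + y = 16.
Solving simultaneously gives x = 2, y = 8.

x = 2, y = 8, minimum C = 78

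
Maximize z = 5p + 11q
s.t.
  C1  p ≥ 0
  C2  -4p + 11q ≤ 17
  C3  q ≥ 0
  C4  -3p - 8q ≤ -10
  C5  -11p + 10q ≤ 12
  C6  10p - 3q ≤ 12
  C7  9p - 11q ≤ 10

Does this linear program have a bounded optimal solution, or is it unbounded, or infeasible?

bounded optimum

Feasible corners and z = 5p + 11q:
  (38/81, 139/81) → z = 191/9
  (183/98, 109/49) → z = 3313/98
  (2/59, 73/59) → z = 813/59
  (126/89, 64/89) → z = 1334/89
The feasible region has finitely many vertices and no improving ray; the maximum is 3313/98 at (183/98, 109/49).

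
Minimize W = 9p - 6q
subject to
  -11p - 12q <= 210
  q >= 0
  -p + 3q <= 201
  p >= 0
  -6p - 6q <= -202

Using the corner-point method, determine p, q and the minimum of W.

The feasible region is unbounded (it extends along (3, 1), (1, 0)), but W strictly increases along every unbounded feasible direction, so there is no improving ray and the minimum is attained at a vertex.

p = 0, q = 67, minimum W = -402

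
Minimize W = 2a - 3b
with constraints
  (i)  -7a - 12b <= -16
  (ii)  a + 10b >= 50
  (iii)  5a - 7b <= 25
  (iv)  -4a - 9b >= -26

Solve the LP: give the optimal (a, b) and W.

a = -56/5, b = 118/15, minimum W = -46

Extreme points and W = 2a - 3b:
  (-220/29, 167/29) → W = -941/29
  (-56/5, 118/15) → W = -46
  (-190/31, 174/31) → W = -902/31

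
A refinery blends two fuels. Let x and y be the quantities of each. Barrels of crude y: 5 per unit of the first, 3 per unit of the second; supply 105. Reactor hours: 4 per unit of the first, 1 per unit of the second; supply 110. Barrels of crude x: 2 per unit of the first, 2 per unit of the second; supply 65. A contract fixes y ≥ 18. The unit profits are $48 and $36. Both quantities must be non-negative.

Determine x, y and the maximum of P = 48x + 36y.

Feasible corners and P = 48x + 36y:
  (0, 65/2) → P = 1170
  (0, 18) → P = 648
  (15/4, 115/4) → P = 1215
  (51/5, 18) → P = 5688/5

The optimum lies where 5x + 3y = 105 and 2x + 2y = 65.
Solving simultaneously gives x = 15/4, y = 115/4.

x = 15/4, y = 115/4, maximum P = 1215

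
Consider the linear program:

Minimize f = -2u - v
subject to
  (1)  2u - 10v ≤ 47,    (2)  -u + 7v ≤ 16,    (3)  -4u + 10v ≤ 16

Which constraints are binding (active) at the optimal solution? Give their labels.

(1) and (2)

Extreme points and f = -2u - v:
  (489/4, 79/4) → f = -1057/4
  (-63/2, -11) → f = 74
  (8/3, 8/3) → f = -8

The minimum is at (489/4, 79/4). Substituting into each constraint, equality holds for (1) and (2); the remaining constraints have slack.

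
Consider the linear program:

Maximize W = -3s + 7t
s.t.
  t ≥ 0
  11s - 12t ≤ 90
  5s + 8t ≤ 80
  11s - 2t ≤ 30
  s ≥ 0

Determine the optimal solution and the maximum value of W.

Extreme points and W = -3s + 7t:
  (30/11, 0) → W = -90/11
  (0, 0) → W = 0
  (200/49, 365/49) → W = 1955/49
  (0, 10) → W = 70

The optimum lies where 5s + 8t = 80 and s = 0.
Solving simultaneously gives s = 0, t = 10.

s = 0, t = 10, maximum W = 70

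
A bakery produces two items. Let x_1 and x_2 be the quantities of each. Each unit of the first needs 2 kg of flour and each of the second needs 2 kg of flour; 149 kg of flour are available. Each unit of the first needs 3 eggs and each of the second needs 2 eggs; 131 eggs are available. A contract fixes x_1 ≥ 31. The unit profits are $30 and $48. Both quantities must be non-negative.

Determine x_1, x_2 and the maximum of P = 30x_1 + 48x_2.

Corner points and P = 30x_1 + 48x_2:
  (131/3, 0) → P = 1310
  (31, 0) → P = 930
  (31, 19) → P = 1842

At the optimal vertex, 3x_1 + 2x_2 = 131 and x_1 = 31.
Solving simultaneously gives x_1 = 31, x_2 = 19.

x_1 = 31, x_2 = 19, maximum P = 1842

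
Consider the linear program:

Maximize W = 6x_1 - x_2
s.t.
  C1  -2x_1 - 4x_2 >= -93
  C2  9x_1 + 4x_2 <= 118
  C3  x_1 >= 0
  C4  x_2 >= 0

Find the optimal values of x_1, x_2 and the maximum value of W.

At the optimal vertex, 9x_1 + 4x_2 = 118 and x_2 = 0.
Solving simultaneously gives x_1 = 118/9, x_2 = 0.

x_1 = 118/9, x_2 = 0, maximum W = 236/3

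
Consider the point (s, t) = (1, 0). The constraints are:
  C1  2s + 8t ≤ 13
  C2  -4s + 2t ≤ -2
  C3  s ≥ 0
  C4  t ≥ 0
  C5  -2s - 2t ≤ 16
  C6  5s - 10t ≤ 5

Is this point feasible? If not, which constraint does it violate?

C1: 2 ≤ 13 ✓
C2: -4 ≤ -2 ✓
C3: 1 ≥ 0 ✓
C4: 0 ≥ 0 ✓
C5: -2 ≤ 16 ✓
C6: 5 ≤ 5 ✓

feasible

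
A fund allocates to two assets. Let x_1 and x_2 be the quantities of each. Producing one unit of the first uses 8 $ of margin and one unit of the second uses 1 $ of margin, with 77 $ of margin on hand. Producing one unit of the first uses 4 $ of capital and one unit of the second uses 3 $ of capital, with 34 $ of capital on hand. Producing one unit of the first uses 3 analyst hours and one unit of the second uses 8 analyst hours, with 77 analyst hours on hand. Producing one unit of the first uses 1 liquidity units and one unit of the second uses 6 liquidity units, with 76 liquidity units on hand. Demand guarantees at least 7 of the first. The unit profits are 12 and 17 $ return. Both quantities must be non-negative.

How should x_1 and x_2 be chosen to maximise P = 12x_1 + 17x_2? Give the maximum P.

Feasible corners and P = 12x_1 + 17x_2:
  (17/2, 0) → P = 102
  (7, 0) → P = 84
  (7, 2) → P = 118

x_1 = 7, x_2 = 2, maximum P = 118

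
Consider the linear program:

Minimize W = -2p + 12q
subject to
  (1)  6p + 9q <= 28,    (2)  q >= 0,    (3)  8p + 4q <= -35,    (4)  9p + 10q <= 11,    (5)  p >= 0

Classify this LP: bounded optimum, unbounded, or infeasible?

The boundaries 6p + 9q = 28 and 8p + 4q = -35 meet at (-427/48, 217/24), but that point violates p ≥ 0. Every candidate vertex is excluded by some other constraint, so the feasible region is empty.

infeasible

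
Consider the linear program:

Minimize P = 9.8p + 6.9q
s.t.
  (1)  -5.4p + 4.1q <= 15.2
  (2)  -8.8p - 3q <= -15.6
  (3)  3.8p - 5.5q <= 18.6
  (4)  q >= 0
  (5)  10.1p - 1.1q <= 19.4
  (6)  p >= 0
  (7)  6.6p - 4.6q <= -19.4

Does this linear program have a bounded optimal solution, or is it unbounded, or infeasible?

The boundaries -5.4p + 4.1q = 15.2 and -8.8p - 3q = -15.6 meet at (459/1307, 5450/1307), but that point violates 6.6p - 4.6q ≤ -19.4. Every candidate vertex is excluded by some other constraint, so the feasible region is empty.

infeasible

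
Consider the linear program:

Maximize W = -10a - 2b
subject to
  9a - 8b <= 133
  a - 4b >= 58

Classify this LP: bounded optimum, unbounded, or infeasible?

From the feasible point (17/7, -389/28), moving in the direction (-8, -9) keeps every constraint satisfied while W increases without bound.

unbounded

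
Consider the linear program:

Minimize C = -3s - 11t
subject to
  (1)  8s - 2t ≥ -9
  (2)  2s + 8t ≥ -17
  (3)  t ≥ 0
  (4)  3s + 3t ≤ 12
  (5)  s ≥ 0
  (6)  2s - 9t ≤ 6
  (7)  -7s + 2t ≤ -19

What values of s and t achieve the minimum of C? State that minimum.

s = 3, t = 1, minimum C = -20

Vertices and C = -3s - 11t:
  (3, 0) → C = -9
  (19/7, 0) → C = -57/7
  (42/11, 2/11) → C = -148/11
  (3, 1) → C = -20

The binding constraints are 3s + 3t = 12 and -7s + 2t = -19.
Solving simultaneously gives s = 3, t = 1.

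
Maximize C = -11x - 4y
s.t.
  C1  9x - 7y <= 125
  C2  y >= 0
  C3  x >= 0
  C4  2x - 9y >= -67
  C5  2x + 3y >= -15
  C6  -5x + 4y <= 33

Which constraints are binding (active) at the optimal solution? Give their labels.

Feasible corners and C = -11x - 4y:
  (125/9, 0) → C = -1375/9
  (1594/67, 853/67) → C = -20946/67
  (0, 0) → C = 0
  (0, 67/9) → C = -268/9

The maximum is at (0, 0). Substituting into each constraint, equality holds for C2 and C3; the remaining constraints have slack.

C2 and C3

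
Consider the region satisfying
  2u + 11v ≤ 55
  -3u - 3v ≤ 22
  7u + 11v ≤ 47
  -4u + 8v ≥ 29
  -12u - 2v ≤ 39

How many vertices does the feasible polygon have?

4

Pairwise boundary intersections that survive every other constraint:
  (-8/5, 291/55)
  (-539/128, 369/64)
  (57/100, 391/100)
  (-185/52, 24/13)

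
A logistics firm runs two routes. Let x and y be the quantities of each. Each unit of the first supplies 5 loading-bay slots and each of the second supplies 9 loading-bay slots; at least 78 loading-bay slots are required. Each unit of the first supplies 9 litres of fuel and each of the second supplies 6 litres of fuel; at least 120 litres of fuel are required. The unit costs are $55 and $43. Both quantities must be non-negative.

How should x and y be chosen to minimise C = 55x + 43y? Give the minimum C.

x = 12, y = 2, minimum C = 746

Corner points and C = 55x + 43y:
  (0, 20) → C = 860
  (78/5, 0) → C = 858
  (12, 2) → C = 746
The feasible region is unbounded (it extends along (0, 1), (1, 0)), but C strictly increases along every unbounded feasible direction, so there is no improving ray and the minimum is attained at a vertex.

The optimum lies where 5x + 9y = 78 and 9x + 6y = 120.
Solving simultaneously gives x = 12, y = 2.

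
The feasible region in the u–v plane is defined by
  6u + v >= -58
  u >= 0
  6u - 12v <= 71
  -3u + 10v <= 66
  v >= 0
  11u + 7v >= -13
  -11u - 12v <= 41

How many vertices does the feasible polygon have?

Pairwise boundary intersections that survive every other constraint:
  (0, 33/5)
  (0, 0)
  (751/12, 203/8)
  (71/6, 0)

4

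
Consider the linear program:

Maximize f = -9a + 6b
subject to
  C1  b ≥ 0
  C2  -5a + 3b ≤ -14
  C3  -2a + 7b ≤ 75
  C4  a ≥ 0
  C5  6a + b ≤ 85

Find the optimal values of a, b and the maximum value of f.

Vertices and f = -9a + 6b:
  (14/5, 0) → f = -126/5
  (85/6, 0) → f = -255/2
  (323/29, 403/29) → f = -489/29
  (130/11, 155/11) → f = -240/11

At the optimal vertex, -5a + 3b = -14 and -2a + 7b = 75.
Solving simultaneously gives a = 323/29, b = 403/29.

a = 323/29, b = 403/29, maximum f = -489/29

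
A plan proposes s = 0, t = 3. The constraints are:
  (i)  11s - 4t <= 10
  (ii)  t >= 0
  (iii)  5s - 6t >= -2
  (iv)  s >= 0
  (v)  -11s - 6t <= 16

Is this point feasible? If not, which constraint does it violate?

Constraint (iii): 5s - 6t = -18, which is not ≥ -2. All other constraints are satisfied.

not feasible — violates (iii)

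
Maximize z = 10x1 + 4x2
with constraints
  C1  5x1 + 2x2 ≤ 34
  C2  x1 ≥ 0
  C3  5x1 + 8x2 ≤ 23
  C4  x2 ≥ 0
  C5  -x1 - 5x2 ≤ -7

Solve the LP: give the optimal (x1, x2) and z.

x1 = 59/17, x2 = 12/17, maximum z = 638/17

Feasible corners and z = 10x1 + 4x2:
  (0, 23/8) → z = 23/2
  (0, 7/5) → z = 28/5
  (59/17, 12/17) → z = 638/17

The optimum lies where 5x1 + 8x2 = 23 and -x1 - 5x2 = -7.
Solving simultaneously gives x1 = 59/17, x2 = 12/17.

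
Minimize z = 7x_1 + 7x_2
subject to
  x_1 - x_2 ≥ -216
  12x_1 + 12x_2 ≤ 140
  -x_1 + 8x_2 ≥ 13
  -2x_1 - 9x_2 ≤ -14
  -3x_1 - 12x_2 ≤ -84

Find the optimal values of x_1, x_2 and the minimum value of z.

Corner points and z = 7x_1 + 7x_2:
  (-613/6, 683/6) → z = 245/3
  (-836/5, 244/5) → z = -4144/5
  (56/9, 49/9) → z = 245/3

x_1 = -836/5, x_2 = 244/5, minimum z = -4144/5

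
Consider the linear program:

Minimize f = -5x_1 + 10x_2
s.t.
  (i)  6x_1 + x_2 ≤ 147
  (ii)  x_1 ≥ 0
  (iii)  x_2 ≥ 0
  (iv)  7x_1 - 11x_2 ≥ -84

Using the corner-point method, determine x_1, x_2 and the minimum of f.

Extreme points and f = -5x_1 + 10x_2:
  (49/2, 0) → f = -245/2
  (21, 21) → f = 105
  (0, 0) → f = 0
  (0, 84/11) → f = 840/11

x_1 = 49/2, x_2 = 0, minimum f = -245/2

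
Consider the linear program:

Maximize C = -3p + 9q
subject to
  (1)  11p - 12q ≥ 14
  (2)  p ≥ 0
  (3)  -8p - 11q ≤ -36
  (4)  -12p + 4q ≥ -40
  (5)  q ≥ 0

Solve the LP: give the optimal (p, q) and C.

Extreme points and C = -3p + 9q:
  (586/217, 284/217) → C = 114/31
  (106/25, 68/25) → C = 294/25
  (146/41, 28/41) → C = -186/41

At the optimal vertex, 11p - 12q = 14 and -12p + 4q = -40.
Solving simultaneously gives p = 106/25, q = 68/25.

p = 106/25, q = 68/25, maximum C = 294/25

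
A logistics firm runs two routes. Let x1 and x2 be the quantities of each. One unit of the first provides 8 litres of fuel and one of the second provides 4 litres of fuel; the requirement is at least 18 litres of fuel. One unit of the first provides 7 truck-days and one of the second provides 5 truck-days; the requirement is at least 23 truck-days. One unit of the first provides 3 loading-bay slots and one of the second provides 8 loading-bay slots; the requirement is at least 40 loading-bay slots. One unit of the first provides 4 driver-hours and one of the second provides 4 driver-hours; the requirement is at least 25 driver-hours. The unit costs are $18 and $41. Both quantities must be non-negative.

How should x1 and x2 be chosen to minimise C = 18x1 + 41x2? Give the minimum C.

The feasible region is unbounded (it extends along (0, 1), (1, 0)), but C strictly increases along every unbounded feasible direction, so there is no improving ray and the minimum is attained at a vertex.

At the optimal vertex, 3x1 + 8x2 = 40 and 4x1 + 4x2 = 25.
Solving simultaneously gives x1 = 2, x2 = 17/4.

x1 = 2, x2 = 17/4, minimum C = 841/4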